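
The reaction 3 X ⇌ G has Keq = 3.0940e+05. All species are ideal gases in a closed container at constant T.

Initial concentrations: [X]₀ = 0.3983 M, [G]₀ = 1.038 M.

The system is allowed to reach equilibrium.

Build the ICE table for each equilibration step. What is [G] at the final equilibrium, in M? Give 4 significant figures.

Q₀ = 16.43 vs Keq = 3.0940e+05 ⇒ Q<K, forward
Step 1:
                    X           G
  init         0.3983       1.038
  Δ           -0.3827      0.1276
  eq          0.01556       1.166
  solve Keq expr → x = 0.1276; check Q = 3.0940e+05

[G]_eq = 1.166 M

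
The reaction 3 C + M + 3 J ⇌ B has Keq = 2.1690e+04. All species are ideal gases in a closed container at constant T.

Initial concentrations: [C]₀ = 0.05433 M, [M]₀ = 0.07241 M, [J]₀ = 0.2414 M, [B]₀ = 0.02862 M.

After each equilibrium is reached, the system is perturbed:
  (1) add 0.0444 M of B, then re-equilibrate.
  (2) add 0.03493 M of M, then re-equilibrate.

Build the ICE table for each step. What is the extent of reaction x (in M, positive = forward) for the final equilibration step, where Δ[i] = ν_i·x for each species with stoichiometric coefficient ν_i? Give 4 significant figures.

x = 0.002271 M

Q₀ = 1.7520e+05 vs Keq = 2.1690e+04 ⇒ Q>K, reverse
Step 1:
                  C         M         J         B
  Initial   0.05433   0.07241    0.2414   0.02862
  Change    0.02796  0.009319   0.02796 -0.009319
  Equil     0.08229   0.08173    0.2694    0.0193
  solve Keq expr → x = -0.009319; check Q = 2.1690e+04
Then add 0.0444 M of B.
Step 2:
                  C         M         J         B
  Initial   0.08229   0.08173    0.2694    0.0637
  Change    0.02281  0.007604   0.02281 -0.007604
  Equil      0.1051   0.08933    0.2922    0.0561
  solve Keq expr → x = -0.007604; check Q = 2.1690e+04
Then add 0.03493 M of M.
Step 3:
                  C         M         J         B
  Initial    0.1051    0.1243    0.2922    0.0561
  Change  -0.006814 -0.002271 -0.006814  0.002271
  Equil     0.09828     0.122    0.2854   0.05837
  solve Keq expr → x = 0.002271; check Q = 2.1690e+04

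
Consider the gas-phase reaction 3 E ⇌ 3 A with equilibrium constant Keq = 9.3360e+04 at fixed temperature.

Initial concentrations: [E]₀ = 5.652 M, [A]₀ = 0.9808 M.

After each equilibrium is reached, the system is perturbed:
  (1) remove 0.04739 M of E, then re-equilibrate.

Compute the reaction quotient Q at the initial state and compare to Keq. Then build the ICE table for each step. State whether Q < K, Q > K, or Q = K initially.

Q₀ = 0.005226; Q < K (proceeds forward)

Q₀ = 0.005226 vs Keq = 9.3360e+04 ⇒ Q<K, forward
Step 1:
                   E          A
  I            5.652     0.9808
  C           -5.509      5.509
  E           0.1431       6.49
  solve Keq expr → x = 1.836; check Q = 9.3360e+04
Then remove 0.04739 M of E.
Step 2:
                   E          A
  I          0.09567       6.49
  C          0.04637   -0.04637
  E            0.142      6.443
  solve Keq expr → x = -0.01546; check Q = 9.3360e+04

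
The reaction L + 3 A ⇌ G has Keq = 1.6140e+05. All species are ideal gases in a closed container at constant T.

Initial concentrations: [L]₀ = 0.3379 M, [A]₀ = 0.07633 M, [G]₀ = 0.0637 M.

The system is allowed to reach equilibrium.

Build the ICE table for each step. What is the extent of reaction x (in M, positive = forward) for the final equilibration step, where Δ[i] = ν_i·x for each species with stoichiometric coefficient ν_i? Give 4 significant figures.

Q₀ = 423.9 vs Keq = 1.6140e+05 ⇒ Q<K, forward
Step 1:
                   L          A          G
  Initial     0.3379    0.07633     0.0637
  Change    -0.02149   -0.06447    0.02149
  Equil       0.3164    0.01186    0.08519
  solve Keq expr → x = 0.02149; check Q = 1.6140e+05

x = 0.02149 M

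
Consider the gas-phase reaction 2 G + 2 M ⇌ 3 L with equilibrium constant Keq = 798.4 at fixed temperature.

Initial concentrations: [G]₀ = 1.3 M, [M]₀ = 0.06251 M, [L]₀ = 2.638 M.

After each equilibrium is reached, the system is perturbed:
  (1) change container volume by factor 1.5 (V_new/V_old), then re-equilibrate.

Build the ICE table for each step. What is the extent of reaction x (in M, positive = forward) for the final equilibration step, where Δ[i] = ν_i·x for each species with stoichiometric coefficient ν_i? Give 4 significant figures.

Q₀ = 2780 vs Keq = 798.4 ⇒ Q>K, reverse
Step 1:
                   G          M          L
  init           1.3    0.06251      2.638
  Δ          0.04579    0.04579   -0.06869
  eq           1.346     0.1083      2.569
  solve Keq expr → x = -0.0229; check Q = 798.4
Then change container volume by factor 1.5 (V_new/V_old).
Step 2:
                   G          M          L
  init        0.8972     0.0722      1.713
  Δ           0.0134     0.0134    -0.0201
  eq          0.9106     0.0856      1.693
  solve Keq expr → x = -0.006699; check Q = 798.4

x = -0.006699 M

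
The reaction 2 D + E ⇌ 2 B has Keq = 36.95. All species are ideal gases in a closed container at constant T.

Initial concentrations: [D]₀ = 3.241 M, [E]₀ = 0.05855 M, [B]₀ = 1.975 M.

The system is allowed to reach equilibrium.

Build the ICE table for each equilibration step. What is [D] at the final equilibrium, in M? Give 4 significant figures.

Q₀ = 6.342 vs Keq = 36.95 ⇒ Q<K, forward
Step 1:
                   D          E          B
  init         3.241    0.05855      1.975
  Δ         -0.09371   -0.04686    0.09371
  eq           3.147    0.01169      2.069
  solve Keq expr → x = 0.04686; check Q = 36.95

[D]_eq = 3.147 M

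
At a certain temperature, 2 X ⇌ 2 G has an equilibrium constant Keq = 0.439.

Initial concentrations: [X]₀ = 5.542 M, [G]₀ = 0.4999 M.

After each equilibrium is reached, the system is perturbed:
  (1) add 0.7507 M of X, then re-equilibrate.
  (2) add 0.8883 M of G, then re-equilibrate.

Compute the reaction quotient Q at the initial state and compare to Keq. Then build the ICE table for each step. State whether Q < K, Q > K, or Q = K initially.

Q₀ = 0.008136 vs Keq = 0.439 ⇒ Q<K, forward
Step 1:
                  X         G
  I           5.542    0.4999
  C          -1.908     1.908
  E           3.634     2.408
  solve Keq expr → x = 0.954; check Q = 0.439
Then add 0.7507 M of X.
Step 2:
                  X         G
  I           4.385     2.408
  C         -0.2992    0.2992
  E           4.086     2.707
  solve Keq expr → x = 0.1496; check Q = 0.439
Then add 0.8883 M of G.
Step 3:
                  X         G
  I           4.086     3.595
  C          0.5343   -0.5343
  E            4.62     3.061
  solve Keq expr → x = -0.2671; check Q = 0.439

Q₀ = 0.008136; Q < K (proceeds forward)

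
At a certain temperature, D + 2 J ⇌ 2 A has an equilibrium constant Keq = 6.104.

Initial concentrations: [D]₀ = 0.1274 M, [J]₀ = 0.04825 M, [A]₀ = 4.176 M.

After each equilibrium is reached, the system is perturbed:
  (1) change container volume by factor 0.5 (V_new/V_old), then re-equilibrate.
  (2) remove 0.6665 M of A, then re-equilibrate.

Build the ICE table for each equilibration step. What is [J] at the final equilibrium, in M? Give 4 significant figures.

[J]_eq = 2.073 M

Q₀ = 5.8797e+04 vs Keq = 6.104 ⇒ Q>K, reverse
Step 1:
                  D         J         A
  Initial    0.1274   0.04825     4.176
  Change     0.6426     1.285    -1.285
  Equil        0.77     1.333     2.891
  solve Keq expr → x = -0.6426; check Q = 6.104
Then change container volume by factor 0.5 (V_new/V_old).
Step 2:
                  D         J         A
  Initial      1.54     2.667     5.782
  Change    -0.2299   -0.4598    0.4598
  Equil        1.31     2.207     6.241
  solve Keq expr → x = 0.2299; check Q = 6.104
Then remove 0.6665 M of A.
Step 3:
                  D         J         A
  Initial      1.31     2.207     5.575
  Change   -0.06717   -0.1343    0.1343
  Equil       1.243     2.073     5.709
  solve Keq expr → x = 0.06717; check Q = 6.104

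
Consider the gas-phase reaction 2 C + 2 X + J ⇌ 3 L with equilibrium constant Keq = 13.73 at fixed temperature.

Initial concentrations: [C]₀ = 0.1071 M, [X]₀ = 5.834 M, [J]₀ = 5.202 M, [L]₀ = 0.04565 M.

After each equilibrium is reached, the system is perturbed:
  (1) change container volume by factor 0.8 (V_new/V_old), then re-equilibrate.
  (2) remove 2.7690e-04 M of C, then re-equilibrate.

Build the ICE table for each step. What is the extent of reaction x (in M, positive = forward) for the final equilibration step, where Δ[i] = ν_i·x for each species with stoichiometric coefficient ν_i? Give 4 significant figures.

Q₀ = 4.6843e-05 vs Keq = 13.73 ⇒ Q<K, forward
Step 1:
                  C         X         J         L
  Initial    0.1071     5.834     5.202   0.04565
  Change    -0.1052   -0.1052   -0.0526    0.1578
  Equil    0.001905     5.729     5.149    0.2034
  solve Keq expr → x = 0.0526; check Q = 13.73
Then change container volume by factor 0.8 (V_new/V_old).
Step 2:
                  C         X         J         L
  Initial  0.002381     7.161     6.437    0.2543
  Change  -4.6818e-04 -4.6818e-04 -2.3409e-04 7.0227e-04
  Equil    0.001913     7.161     6.437     0.255
  solve Keq expr → x = 2.3409e-04; check Q = 13.73
Then remove 2.7690e-04 M of C.
Step 3:
                  C         X         J         L
  Initial  0.001636     7.161     6.437     0.255
  Change  2.7221e-04 2.7221e-04 1.3611e-04 -4.0832e-04
  Equil    0.001908     7.161     6.437    0.2546
  solve Keq expr → x = -1.3611e-04; check Q = 13.73

x = -1.3611e-04 M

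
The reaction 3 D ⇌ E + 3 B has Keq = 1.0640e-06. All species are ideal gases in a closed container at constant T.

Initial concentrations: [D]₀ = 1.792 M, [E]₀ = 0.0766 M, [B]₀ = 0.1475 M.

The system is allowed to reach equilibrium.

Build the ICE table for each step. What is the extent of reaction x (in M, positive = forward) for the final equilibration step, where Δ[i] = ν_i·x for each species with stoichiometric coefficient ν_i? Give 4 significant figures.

x = -0.03118 M

Q₀ = 4.2716e-05 vs Keq = 1.0640e-06 ⇒ Q>K, reverse
Step 1:
                   D          E          B
  I            1.792     0.0766     0.1475
  C          0.09355   -0.03118   -0.09355
  E            1.886    0.04542    0.05395
  solve Keq expr → x = -0.03118; check Q = 1.0640e-06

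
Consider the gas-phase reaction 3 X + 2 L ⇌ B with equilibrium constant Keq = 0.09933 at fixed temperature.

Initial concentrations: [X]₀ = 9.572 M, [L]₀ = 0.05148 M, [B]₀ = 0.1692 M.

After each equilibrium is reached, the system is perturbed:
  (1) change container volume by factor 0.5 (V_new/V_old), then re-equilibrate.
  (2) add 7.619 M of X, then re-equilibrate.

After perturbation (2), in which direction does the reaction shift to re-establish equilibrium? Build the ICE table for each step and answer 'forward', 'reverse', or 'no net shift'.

Q₀ = 0.0728 vs Keq = 0.09933 ⇒ Q<K, forward
Step 1:
                  X         L         B
  Initial     9.572   0.05148    0.1692
  Change   -0.01034  -0.00689  0.003445
  Equil       9.562   0.04459    0.1726
  solve Keq expr → x = 0.003445; check Q = 0.09933
Then change container volume by factor 0.5 (V_new/V_old).
Step 2:
                  X         L         B
  Initial     19.12   0.08918    0.3453
  Change    -0.0985  -0.06567   0.03283
  Equil       19.02   0.02351    0.3781
  solve Keq expr → x = 0.03283; check Q = 0.09933
Then add 7.619 M of X.
Step 3:
                  X         L         B
  Initial     26.64   0.02351    0.3781
  Change   -0.01384 -0.009228  0.004614
  Equil       26.63   0.01428    0.3827
  solve Keq expr → x = 0.004614; check Q = 0.09933

Direction: forward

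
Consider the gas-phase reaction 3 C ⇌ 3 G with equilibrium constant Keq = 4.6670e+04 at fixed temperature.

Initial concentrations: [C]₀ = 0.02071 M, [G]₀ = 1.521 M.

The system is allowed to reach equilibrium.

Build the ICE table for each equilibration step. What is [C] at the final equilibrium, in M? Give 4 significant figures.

[C]_eq = 0.04166 M

Q₀ = 3.9614e+05 vs Keq = 4.6670e+04 ⇒ Q>K, reverse
Step 1:
                   C          G
  Initial    0.02071      1.521
  Change     0.02095   -0.02095
  Equil      0.04166        1.5
  solve Keq expr → x = -0.006985; check Q = 4.6670e+04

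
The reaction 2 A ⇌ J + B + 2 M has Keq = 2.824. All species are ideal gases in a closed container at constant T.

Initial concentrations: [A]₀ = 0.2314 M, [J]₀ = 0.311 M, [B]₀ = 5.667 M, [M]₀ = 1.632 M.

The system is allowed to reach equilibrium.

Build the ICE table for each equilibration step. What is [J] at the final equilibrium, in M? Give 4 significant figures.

Q₀ = 87.67 vs Keq = 2.824 ⇒ Q>K, reverse
Step 1:
                  A         J         B         M
  I          0.2314     0.311     5.667     1.632
  C          0.3782   -0.1891   -0.1891   -0.3782
  E          0.6096    0.1219     5.478     1.254
  solve Keq expr → x = -0.1891; check Q = 2.824

[J]_eq = 0.1219 M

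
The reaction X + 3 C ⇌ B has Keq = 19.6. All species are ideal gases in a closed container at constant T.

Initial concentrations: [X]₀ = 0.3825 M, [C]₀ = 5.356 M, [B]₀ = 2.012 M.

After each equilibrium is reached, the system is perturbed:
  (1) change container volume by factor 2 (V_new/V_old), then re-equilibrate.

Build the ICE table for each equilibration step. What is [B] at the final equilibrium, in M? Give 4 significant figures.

[B]_eq = 1.191 M

Q₀ = 0.03424 vs Keq = 19.6 ⇒ Q<K, forward
Step 1:
                    X           C           B
  Initial      0.3825       5.356       2.012
  Change      -0.3809      -1.143      0.3809
  Equil      0.001632       4.213       2.393
  solve Keq expr → x = 0.3809; check Q = 19.6
Then change container volume by factor 2 (V_new/V_old).
Step 2:
                    X           C           B
  Initial  8.1609e-04       2.107       1.196
  Change     0.005531     0.01659   -0.005531
  Equil      0.006347       2.123       1.191
  solve Keq expr → x = -0.005531; check Q = 19.6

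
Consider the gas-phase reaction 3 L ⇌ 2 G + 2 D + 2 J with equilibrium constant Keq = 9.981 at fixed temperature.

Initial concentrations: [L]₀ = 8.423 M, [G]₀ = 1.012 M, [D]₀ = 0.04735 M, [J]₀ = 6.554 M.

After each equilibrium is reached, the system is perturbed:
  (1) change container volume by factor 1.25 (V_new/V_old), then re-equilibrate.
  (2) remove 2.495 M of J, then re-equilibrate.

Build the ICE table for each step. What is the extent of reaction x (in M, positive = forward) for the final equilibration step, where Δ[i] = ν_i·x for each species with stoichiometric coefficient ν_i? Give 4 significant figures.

x = 0.1313 M

Q₀ = 1.6505e-04 vs Keq = 9.981 ⇒ Q<K, forward
Step 1:
                    L           G           D           J
  Initial       8.423       1.012     0.04735       6.554
  Change       -2.696       1.798       1.798       1.798
  Equil         5.727        2.81       1.845       8.352
  solve Keq expr → x = 0.8988; check Q = 9.981
Then change container volume by factor 1.25 (V_new/V_old).
Step 2:
                    L           G           D           J
  Initial       4.581       2.248       1.476       6.681
  Change      -0.2922      0.1948      0.1948      0.1948
  Equil         4.289       2.443       1.671       6.876
  solve Keq expr → x = 0.09741; check Q = 9.981
Then remove 2.495 M of J.
Step 3:
                    L           G           D           J
  Initial       4.289       2.443       1.671       4.381
  Change      -0.3939      0.2626      0.2626      0.2626
  Equil         3.895       2.705       1.933       4.644
  solve Keq expr → x = 0.1313; check Q = 9.981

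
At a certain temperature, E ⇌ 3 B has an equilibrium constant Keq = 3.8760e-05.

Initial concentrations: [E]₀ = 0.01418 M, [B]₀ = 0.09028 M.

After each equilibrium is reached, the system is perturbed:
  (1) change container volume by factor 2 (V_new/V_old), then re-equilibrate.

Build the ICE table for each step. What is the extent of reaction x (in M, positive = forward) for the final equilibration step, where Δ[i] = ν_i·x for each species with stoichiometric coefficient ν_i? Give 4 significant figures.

Q₀ = 0.05189 vs Keq = 3.8760e-05 ⇒ Q>K, reverse
Step 1:
                   E          B
  Initial    0.01418    0.09028
  Change     0.02622   -0.07867
  Equil       0.0404    0.01161
  solve Keq expr → x = -0.02622; check Q = 3.8760e-05
Then change container volume by factor 2 (V_new/V_old).
Step 2:
                   E          B
  Initial     0.0202   0.005806
  Change   -0.001081   0.003243
  Equil      0.01912    0.00905
  solve Keq expr → x = 0.001081; check Q = 3.8760e-05

x = 0.001081 M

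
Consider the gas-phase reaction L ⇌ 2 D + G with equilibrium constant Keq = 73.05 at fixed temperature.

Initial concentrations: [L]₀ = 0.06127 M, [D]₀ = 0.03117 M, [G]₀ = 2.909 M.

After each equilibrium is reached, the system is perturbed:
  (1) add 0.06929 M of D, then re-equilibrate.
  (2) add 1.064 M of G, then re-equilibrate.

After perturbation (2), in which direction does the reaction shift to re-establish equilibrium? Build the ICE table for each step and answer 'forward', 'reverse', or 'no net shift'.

Direction: reverse

Q₀ = 0.04613 vs Keq = 73.05 ⇒ Q<K, forward
Step 1:
                  L         D         G
  I         0.06127   0.03117     2.909
  C        -0.06033    0.1207   0.06033
  E       9.3710e-04    0.1518     2.969
  solve Keq expr → x = 0.06033; check Q = 73.05
Then add 0.06929 M of D.
Step 2:
                  L         D         G
  I       9.3710e-04    0.2211     2.969
  C        0.001014 -0.002027 -0.001014
  E        0.001951    0.2191     2.968
  solve Keq expr → x = -0.001014; check Q = 73.05
Then add 1.064 M of G.
Step 3:
                  L         D         G
  I        0.001951    0.2191     4.032
  C       6.6662e-04 -0.001333 -6.6662e-04
  E        0.002617    0.2178     4.032
  solve Keq expr → x = -6.6662e-04; check Q = 73.05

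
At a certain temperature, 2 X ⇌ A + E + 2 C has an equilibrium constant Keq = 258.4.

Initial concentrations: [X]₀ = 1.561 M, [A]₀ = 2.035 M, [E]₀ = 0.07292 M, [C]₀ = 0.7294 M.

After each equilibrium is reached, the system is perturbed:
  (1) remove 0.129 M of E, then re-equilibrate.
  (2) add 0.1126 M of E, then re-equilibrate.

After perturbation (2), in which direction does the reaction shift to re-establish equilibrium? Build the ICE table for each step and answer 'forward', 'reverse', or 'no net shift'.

Direction: reverse

Q₀ = 0.0324 vs Keq = 258.4 ⇒ Q<K, forward
Step 1:
                  X         A         E         C
  Initial     1.561     2.035   0.07292    0.7294
  Change     -1.373    0.6865    0.6865     1.373
  Equil       0.188     2.721    0.7594     2.102
  solve Keq expr → x = 0.6865; check Q = 258.4
Then remove 0.129 M of E.
Step 2:
                  X         A         E         C
  Initial     0.188     2.721    0.6304     2.102
  Change   -0.01434  0.007169  0.007169   0.01434
  Equil      0.1737     2.729    0.6376     2.117
  solve Keq expr → x = 0.007169; check Q = 258.4
Then add 0.1126 M of E.
Step 3:
                  X         A         E         C
  Initial    0.1737     2.729    0.7502     2.117
  Change    0.01259 -0.006295 -0.006295  -0.01259
  Equil      0.1863     2.722    0.7439     2.104
  solve Keq expr → x = -0.006295; check Q = 258.4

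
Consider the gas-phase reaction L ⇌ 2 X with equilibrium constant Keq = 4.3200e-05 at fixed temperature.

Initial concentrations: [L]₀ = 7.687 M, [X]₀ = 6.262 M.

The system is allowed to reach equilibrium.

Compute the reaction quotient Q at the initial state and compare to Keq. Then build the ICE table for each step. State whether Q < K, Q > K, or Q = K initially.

Q₀ = 5.101 vs Keq = 4.3200e-05 ⇒ Q>K, reverse
Step 1:
                  L         X
  Initial     7.687     6.262
  Change       3.12     -6.24
  Equil       10.81   0.02161
  solve Keq expr → x = -3.12; check Q = 4.3200e-05

Q₀ = 5.101; Q > K (proceeds reverse)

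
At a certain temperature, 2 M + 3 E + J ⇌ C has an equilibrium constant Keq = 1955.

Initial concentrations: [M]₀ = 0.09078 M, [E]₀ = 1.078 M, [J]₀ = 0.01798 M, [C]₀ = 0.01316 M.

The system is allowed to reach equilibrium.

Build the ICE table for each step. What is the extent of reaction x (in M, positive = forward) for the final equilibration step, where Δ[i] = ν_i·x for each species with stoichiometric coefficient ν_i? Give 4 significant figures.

Q₀ = 70.9 vs Keq = 1955 ⇒ Q<K, forward
Step 1:
                  M         E         J         C
  I         0.09078     1.078   0.01798   0.01316
  C        -0.02919  -0.04379   -0.0146    0.0146
  E         0.06159     1.034  0.003384   0.02776
  solve Keq expr → x = 0.0146; check Q = 1955

x = 0.0146 M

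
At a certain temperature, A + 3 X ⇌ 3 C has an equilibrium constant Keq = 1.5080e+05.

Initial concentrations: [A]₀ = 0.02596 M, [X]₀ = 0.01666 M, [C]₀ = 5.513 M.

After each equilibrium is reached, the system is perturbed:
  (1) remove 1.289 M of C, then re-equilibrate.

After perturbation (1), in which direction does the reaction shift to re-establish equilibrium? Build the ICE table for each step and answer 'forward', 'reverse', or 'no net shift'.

Q₀ = 1.3958e+09 vs Keq = 1.5080e+05 ⇒ Q>K, reverse
Step 1:
                    A           X           C
  init        0.02596     0.01666       5.513
  Δ           0.06768       0.203      -0.203
  eq          0.09364      0.2197        5.31
  solve Keq expr → x = -0.06768; check Q = 1.5080e+05
Then remove 1.289 M of C.
Step 2:
                    A           X           C
  init        0.09364      0.2197       4.021
  Δ          -0.01407    -0.04221     0.04221
  eq          0.07957      0.1775       4.063
  solve Keq expr → x = 0.01407; check Q = 1.5080e+05

Direction: forward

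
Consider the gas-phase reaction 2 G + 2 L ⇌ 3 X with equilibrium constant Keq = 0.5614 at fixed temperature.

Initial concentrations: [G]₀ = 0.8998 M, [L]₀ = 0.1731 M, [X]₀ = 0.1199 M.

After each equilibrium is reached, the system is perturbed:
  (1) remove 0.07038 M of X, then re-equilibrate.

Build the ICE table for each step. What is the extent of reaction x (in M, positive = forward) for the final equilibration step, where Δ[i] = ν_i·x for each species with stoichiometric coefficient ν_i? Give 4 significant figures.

Q₀ = 0.07105 vs Keq = 0.5614 ⇒ Q<K, forward
Step 1:
                    G           L           X
  init         0.8998      0.1731      0.1199
  Δ          -0.04554    -0.04554     0.06831
  eq           0.8543      0.1276      0.1882
  solve Keq expr → x = 0.02277; check Q = 0.5614
Then remove 0.07038 M of X.
Step 2:
                    G           L           X
  init         0.8543      0.1276      0.1178
  Δ          -0.02658    -0.02658     0.03987
  eq           0.8277       0.101      0.1577
  solve Keq expr → x = 0.01329; check Q = 0.5614

x = 0.01329 M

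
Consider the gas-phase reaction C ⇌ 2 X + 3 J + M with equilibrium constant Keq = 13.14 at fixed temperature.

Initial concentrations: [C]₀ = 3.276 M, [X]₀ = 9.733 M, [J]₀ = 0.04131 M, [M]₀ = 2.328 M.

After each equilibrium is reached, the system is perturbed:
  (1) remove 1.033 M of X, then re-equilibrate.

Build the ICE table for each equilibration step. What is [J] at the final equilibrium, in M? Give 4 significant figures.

[J]_eq = 0.5824 M

Q₀ = 0.004746 vs Keq = 13.14 ⇒ Q<K, forward
Step 1:
                   C          X          J          M
  Initial      3.276      9.733    0.04131      2.328
  Change     -0.1677     0.3355     0.5032     0.1677
  Equil        3.108      10.07     0.5445      2.496
  solve Keq expr → x = 0.1677; check Q = 13.14
Then remove 1.033 M of X.
Step 2:
                   C          X          J          M
  Initial      3.108      9.035     0.5445      2.496
  Change    -0.01263    0.02526    0.03789    0.01263
  Equil        3.096      9.061     0.5824      2.508
  solve Keq expr → x = 0.01263; check Q = 13.14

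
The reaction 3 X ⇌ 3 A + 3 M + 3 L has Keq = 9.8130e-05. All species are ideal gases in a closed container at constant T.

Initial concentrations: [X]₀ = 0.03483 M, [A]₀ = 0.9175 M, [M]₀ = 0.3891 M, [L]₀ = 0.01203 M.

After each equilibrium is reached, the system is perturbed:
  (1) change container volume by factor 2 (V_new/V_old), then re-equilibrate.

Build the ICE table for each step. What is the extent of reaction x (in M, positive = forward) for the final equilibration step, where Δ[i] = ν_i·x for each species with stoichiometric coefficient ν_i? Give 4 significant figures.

x = 0.001724 M

Q₀ = 0.001875 vs Keq = 9.8130e-05 ⇒ Q>K, reverse
Step 1:
                   X          A          M          L
  init       0.03483     0.9175     0.3891    0.01203
  Δ         0.006553  -0.006553  -0.006553  -0.006553
  eq         0.04138     0.9109     0.3825   0.005477
  solve Keq expr → x = -0.002184; check Q = 9.8130e-05
Then change container volume by factor 2 (V_new/V_old).
Step 2:
                   X          A          M          L
  init       0.02069     0.4555     0.1913   0.002739
  Δ        -0.005172   0.005172   0.005172   0.005172
  eq         0.01552     0.4606     0.1964    0.00791
  solve Keq expr → x = 0.001724; check Q = 9.8130e-05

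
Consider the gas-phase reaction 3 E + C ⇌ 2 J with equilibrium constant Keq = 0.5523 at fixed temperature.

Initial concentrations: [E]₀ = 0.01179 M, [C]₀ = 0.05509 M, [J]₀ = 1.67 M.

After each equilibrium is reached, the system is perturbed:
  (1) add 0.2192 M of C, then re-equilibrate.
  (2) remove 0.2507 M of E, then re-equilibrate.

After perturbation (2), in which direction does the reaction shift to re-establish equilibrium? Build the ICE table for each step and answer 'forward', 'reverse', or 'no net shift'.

Q₀ = 3.0890e+07 vs Keq = 0.5523 ⇒ Q>K, reverse
Step 1:
                  E         C         J
  Initial   0.01179   0.05509      1.67
  Change      1.313    0.4375    -0.875
  Equil       1.324    0.4926     0.795
  solve Keq expr → x = -0.4375; check Q = 0.5523
Then add 0.2192 M of C.
Step 2:
                  E         C         J
  Initial     1.324    0.7118     0.795
  Change   -0.08293  -0.02764   0.05529
  Equil       1.241    0.6842    0.8502
  solve Keq expr → x = 0.02764; check Q = 0.5523
Then remove 0.2507 M of E.
Step 3:
                  E         C         J
  Initial    0.9907    0.6842    0.8502
  Change     0.1362   0.04541  -0.09082
  Equil       1.127    0.7296    0.7594
  solve Keq expr → x = -0.04541; check Q = 0.5523

Direction: reverse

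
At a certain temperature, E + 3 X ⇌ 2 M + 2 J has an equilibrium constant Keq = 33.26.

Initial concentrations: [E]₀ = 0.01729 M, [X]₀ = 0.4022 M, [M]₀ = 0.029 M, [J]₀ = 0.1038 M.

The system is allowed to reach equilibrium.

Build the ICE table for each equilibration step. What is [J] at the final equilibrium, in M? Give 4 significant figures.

Q₀ = 0.008055 vs Keq = 33.26 ⇒ Q<K, forward
Step 1:
                   E          X          M          J
  I          0.01729     0.4022      0.029     0.1038
  C         -0.01724   -0.05171    0.03447    0.03447
  E       5.3788e-05     0.3505    0.06347     0.1383
  solve Keq expr → x = 0.01724; check Q = 33.26

[J]_eq = 0.1383 M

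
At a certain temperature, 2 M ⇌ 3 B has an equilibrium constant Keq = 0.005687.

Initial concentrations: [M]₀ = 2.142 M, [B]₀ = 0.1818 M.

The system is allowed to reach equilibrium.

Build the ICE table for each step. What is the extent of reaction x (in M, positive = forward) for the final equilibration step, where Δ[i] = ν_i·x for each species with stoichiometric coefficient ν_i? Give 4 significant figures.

Q₀ = 0.00131 vs Keq = 0.005687 ⇒ Q<K, forward
Step 1:
                    M           B
  init          2.142      0.1818
  Δ          -0.07207      0.1081
  eq             2.07      0.2899
  solve Keq expr → x = 0.03604; check Q = 0.005687

x = 0.03604 M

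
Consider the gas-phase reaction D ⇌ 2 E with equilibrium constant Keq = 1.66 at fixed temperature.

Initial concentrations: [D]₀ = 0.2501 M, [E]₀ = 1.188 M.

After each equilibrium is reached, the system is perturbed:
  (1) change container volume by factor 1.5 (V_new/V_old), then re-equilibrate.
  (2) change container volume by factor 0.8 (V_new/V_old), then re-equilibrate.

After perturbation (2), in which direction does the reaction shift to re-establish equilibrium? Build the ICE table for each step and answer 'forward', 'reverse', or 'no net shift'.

Q₀ = 5.643 vs Keq = 1.66 ⇒ Q>K, reverse
Step 1:
                   D          E
  Initial     0.2501      1.188
  Change      0.1743    -0.3486
  Equil       0.4244     0.8394
  solve Keq expr → x = -0.1743; check Q = 1.66
Then change container volume by factor 1.5 (V_new/V_old).
Step 2:
                   D          E
  Initial     0.2829     0.5596
  Change    -0.03863    0.07726
  Equil       0.2443     0.6368
  solve Keq expr → x = 0.03863; check Q = 1.66
Then change container volume by factor 0.8 (V_new/V_old).
Step 3:
                   D          E
  Initial     0.3054      0.796
  Change     0.02675   -0.05351
  Equil       0.3321     0.7425
  solve Keq expr → x = -0.02675; check Q = 1.66

Direction: reverse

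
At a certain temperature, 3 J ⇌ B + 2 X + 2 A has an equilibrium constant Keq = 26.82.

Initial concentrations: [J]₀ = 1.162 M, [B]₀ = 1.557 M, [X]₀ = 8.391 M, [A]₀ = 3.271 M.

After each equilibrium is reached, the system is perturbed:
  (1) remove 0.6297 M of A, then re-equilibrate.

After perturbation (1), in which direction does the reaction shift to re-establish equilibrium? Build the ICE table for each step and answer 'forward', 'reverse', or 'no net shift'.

Q₀ = 747.6 vs Keq = 26.82 ⇒ Q>K, reverse
Step 1:
                  J         B         X         A
  init        1.162     1.557     8.391     3.271
  Δ           1.262   -0.4208   -0.8416   -0.8416
  eq          2.424     1.136     7.549     2.429
  solve Keq expr → x = -0.4208; check Q = 26.82
Then remove 0.6297 M of A.
Step 2:
                  J         B         X         A
  init        2.424     1.136     7.549       1.8
  Δ         -0.2428   0.08093    0.1619    0.1619
  eq          2.182     1.217     7.711     1.962
  solve Keq expr → x = 0.08093; check Q = 26.82

Direction: forward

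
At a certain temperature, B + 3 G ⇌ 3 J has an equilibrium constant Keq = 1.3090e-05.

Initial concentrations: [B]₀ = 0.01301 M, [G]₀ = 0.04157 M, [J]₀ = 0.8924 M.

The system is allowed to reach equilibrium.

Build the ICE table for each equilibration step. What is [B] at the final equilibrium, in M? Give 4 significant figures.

Q₀ = 7.6043e+05 vs Keq = 1.3090e-05 ⇒ Q>K, reverse
Step 1:
                   B          G          J
  I          0.01301    0.04157     0.8924
  C           0.2926     0.8778    -0.8778
  E           0.3056     0.9194    0.01459
  solve Keq expr → x = -0.2926; check Q = 1.3090e-05

[B]_eq = 0.3056 M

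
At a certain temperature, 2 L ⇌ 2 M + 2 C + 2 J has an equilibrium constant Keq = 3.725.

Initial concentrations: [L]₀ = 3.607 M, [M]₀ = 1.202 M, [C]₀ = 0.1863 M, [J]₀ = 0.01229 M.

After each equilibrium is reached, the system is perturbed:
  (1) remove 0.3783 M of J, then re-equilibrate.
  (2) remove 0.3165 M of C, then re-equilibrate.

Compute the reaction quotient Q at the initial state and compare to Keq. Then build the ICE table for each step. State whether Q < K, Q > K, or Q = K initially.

Q₀ = 5.8217e-07; Q < K (proceeds forward)

Q₀ = 5.8217e-07 vs Keq = 3.725 ⇒ Q<K, forward
Step 1:
                  L         M         C         J
  init        3.607     1.202    0.1863   0.01229
  Δ           -1.26      1.26      1.26      1.26
  eq          2.347     2.462     1.446     1.272
  solve Keq expr → x = 0.63; check Q = 3.725
Then remove 0.3783 M of J.
Step 2:
                  L         M         C         J
  init        2.347     2.462     1.446    0.8939
  Δ         -0.1393    0.1393    0.1393    0.1393
  eq          2.208     2.601     1.586     1.033
  solve Keq expr → x = 0.06963; check Q = 3.725
Then remove 0.3165 M of C.
Step 3:
                  L         M         C         J
  init        2.208     2.601     1.269     1.033
  Δ        -0.08797   0.08797   0.08797   0.08797
  eq           2.12     2.689     1.357     1.121
  solve Keq expr → x = 0.04399; check Q = 3.725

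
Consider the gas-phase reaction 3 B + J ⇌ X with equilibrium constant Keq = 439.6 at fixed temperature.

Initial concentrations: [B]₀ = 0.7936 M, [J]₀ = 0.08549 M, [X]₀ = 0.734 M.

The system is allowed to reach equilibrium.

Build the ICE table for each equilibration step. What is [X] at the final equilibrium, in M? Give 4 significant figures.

Q₀ = 17.18 vs Keq = 439.6 ⇒ Q<K, forward
Step 1:
                   B          J          X
  init        0.7936    0.08549      0.734
  Δ          -0.2262   -0.07541    0.07541
  eq          0.5674    0.01008     0.8094
  solve Keq expr → x = 0.07541; check Q = 439.6

[X]_eq = 0.8094 M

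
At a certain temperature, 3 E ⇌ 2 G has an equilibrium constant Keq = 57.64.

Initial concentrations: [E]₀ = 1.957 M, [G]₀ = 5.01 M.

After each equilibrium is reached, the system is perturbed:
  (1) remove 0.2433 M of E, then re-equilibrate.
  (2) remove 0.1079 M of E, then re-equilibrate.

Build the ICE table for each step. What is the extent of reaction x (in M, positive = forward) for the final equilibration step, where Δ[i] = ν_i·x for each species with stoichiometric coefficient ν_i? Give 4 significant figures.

x = -0.03377 M

Q₀ = 3.349 vs Keq = 57.64 ⇒ Q<K, forward
Step 1:
                    E           G
  init          1.957        5.01
  Δ            -1.125      0.7501
  eq           0.8319        5.76
  solve Keq expr → x = 0.375; check Q = 57.64
Then remove 0.2433 M of E.
Step 2:
                    E           G
  init         0.5886        5.76
  Δ            0.2286     -0.1524
  eq           0.8171       5.608
  solve Keq expr → x = -0.07619; check Q = 57.64
Then remove 0.1079 M of E.
Step 3:
                    E           G
  init         0.7092       5.608
  Δ            0.1013    -0.06755
  eq           0.8105        5.54
  solve Keq expr → x = -0.03377; check Q = 57.64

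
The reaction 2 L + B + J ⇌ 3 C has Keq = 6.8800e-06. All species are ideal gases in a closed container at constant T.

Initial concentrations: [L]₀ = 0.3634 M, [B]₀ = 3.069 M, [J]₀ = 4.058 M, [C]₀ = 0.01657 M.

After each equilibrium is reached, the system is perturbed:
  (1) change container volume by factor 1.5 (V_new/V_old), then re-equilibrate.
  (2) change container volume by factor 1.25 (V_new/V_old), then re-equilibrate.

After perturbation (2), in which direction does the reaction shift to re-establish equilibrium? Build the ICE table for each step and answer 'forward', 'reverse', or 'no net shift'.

Direction: reverse

Q₀ = 2.7662e-06 vs Keq = 6.8800e-06 ⇒ Q<K, forward
Step 1:
                  L         B         J         C
  init       0.3634     3.069     4.058   0.01657
  Δ        -0.00381 -0.001905 -0.001905  0.005715
  eq         0.3596     3.067     4.056   0.02229
  solve Keq expr → x = 0.001905; check Q = 6.8800e-06
Then change container volume by factor 1.5 (V_new/V_old).
Step 2:
                  L         B         J         C
  init       0.2397     2.045     2.704   0.01486
  Δ        0.001221 6.1062e-04 6.1062e-04 -0.001832
  eq         0.2409     2.045     2.705   0.01302
  solve Keq expr → x = -6.1062e-04; check Q = 6.8800e-06
Then change container volume by factor 1.25 (V_new/V_old).
Step 3:
                  L         B         J         C
  init       0.1928     1.636     2.164   0.01042
  Δ       4.8654e-04 2.4327e-04 2.4327e-04 -7.2981e-04
  eq         0.1932     1.637     2.164   0.00969
  solve Keq expr → x = -2.4327e-04; check Q = 6.8800e-06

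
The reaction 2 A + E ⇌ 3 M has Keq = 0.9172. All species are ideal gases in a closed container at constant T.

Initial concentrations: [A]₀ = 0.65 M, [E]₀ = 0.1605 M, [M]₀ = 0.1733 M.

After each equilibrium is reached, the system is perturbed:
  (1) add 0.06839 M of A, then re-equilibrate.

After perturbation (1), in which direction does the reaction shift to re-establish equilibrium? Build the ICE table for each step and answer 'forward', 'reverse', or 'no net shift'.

Direction: forward

Q₀ = 0.07675 vs Keq = 0.9172 ⇒ Q<K, forward
Step 1:
                   A          E          M
  Initial       0.65     0.1605     0.1733
  Change    -0.09561    -0.0478     0.1434
  Equil       0.5544     0.1127     0.3167
  solve Keq expr → x = 0.0478; check Q = 0.9172
Then add 0.06839 M of A.
Step 2:
                   A          E          M
  Initial     0.6228     0.1127     0.3167
  Change    -0.01075  -0.005374    0.01612
  Equil        0.612     0.1073     0.3328
  solve Keq expr → x = 0.005374; check Q = 0.9172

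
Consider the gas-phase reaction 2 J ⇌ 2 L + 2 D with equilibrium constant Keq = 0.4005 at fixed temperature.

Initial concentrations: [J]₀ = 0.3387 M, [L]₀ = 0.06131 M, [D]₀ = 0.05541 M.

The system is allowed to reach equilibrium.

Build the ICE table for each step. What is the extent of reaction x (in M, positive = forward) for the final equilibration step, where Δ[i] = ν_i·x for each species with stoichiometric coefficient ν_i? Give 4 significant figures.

Q₀ = 1.0060e-04 vs Keq = 0.4005 ⇒ Q<K, forward
Step 1:
                    J           L           D
  init         0.3387     0.06131     0.05541
  Δ            -0.218       0.218       0.218
  eq           0.1207      0.2793      0.2734
  solve Keq expr → x = 0.109; check Q = 0.4005

x = 0.109 M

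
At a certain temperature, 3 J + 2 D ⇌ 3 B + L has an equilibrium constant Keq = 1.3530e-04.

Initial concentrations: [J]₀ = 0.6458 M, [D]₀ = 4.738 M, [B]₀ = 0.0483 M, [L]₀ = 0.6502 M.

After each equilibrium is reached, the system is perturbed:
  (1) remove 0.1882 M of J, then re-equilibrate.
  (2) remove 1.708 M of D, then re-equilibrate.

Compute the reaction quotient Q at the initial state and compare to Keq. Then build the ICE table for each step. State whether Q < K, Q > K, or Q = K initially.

Q₀ = 1.2117e-05 vs Keq = 1.3530e-04 ⇒ Q<K, forward
Step 1:
                    J           D           B           L
  I            0.6458       4.738      0.0483      0.6502
  C             -0.05    -0.03333        0.05     0.01667
  E            0.5958       4.705      0.0983      0.6669
  solve Keq expr → x = 0.01667; check Q = 1.3530e-04
Then remove 0.1882 M of J.
Step 2:
                    J           D           B           L
  I            0.4076       4.705      0.0983      0.6669
  C           0.02623     0.01749    -0.02623   -0.008743
  E            0.4338       4.722     0.07207      0.6581
  solve Keq expr → x = -0.008743; check Q = 1.3530e-04
Then remove 1.708 M of D.
Step 3:
                    J           D           B           L
  I            0.4338       3.014     0.07207      0.6581
  C           0.01634     0.01089    -0.01634   -0.005447
  E            0.4502       3.025     0.05573      0.6527
  solve Keq expr → x = -0.005447; check Q = 1.3530e-04

Q₀ = 1.2117e-05; Q < K (proceeds forward)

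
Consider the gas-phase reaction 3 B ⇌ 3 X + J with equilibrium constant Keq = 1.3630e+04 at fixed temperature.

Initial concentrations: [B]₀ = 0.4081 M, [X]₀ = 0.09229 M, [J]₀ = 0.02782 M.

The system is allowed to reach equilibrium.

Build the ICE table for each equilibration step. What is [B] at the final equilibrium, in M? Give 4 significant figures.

[B]_eq = 0.01112 M

Q₀ = 3.2175e-04 vs Keq = 1.3630e+04 ⇒ Q<K, forward
Step 1:
                   B          X          J
  Initial     0.4081    0.09229    0.02782
  Change      -0.397      0.397     0.1323
  Equil      0.01112     0.4893     0.1601
  solve Keq expr → x = 0.1323; check Q = 1.3630e+04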